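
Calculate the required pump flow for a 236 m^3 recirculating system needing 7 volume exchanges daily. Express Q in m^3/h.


Daily recirculation volume = 236 m^3 * 7 = 1652 m^3/day
Flow rate Q = daily volume / 24 h = 1652 / 24 = 68.8333 m^3/h

68.8333 m^3/h


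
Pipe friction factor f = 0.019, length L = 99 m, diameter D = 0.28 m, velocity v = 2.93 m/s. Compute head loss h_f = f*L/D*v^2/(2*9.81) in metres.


v^2 = 2.93^2 = 8.5849 m^2/s^2
L/D = 99/0.28 = 353.57143
h_f = f*(L/D)*v^2/(2g) = 0.019 * 353.57143 * 8.5849 / 19.62 = 2.93946 m

2.93946 m


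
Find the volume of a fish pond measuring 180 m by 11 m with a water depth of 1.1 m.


Base area = L * W = 180 * 11 = 1980 m^2
Volume = area * depth = 1980 * 1.1 = 2178 m^3

2178 m^3


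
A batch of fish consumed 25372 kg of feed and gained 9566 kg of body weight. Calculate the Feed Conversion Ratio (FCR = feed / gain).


FCR = feed consumed / weight gained
FCR = 25372 kg / 9566 kg = 2.65231

2.65231


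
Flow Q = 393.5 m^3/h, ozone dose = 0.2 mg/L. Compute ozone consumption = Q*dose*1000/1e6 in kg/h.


O3 demand (mg/h) = Q * dose * 1000 = 393.5 * 0.2 * 1000 = 78700 mg/h
Convert mg to kg: 78700 / 1e6 = 0.0787 kg/h

0.0787 kg/h


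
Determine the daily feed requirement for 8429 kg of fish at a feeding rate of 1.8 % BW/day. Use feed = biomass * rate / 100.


Feeding rate fraction = 1.8% / 100 = 0.018
Daily feed = 8429 kg * 0.018 = 151.722 kg/day

151.722 kg/day


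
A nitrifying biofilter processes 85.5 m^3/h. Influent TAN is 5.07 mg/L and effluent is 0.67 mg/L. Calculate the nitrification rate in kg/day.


Concentration drop: TAN_in - TAN_out = 5.07 - 0.67 = 4.4 mg/L
Hourly TAN removed = Q * dTAN = 85.5 m^3/h * 4.4 mg/L = 376.2 g/h  (m^3/h * mg/L = g/h)
Daily TAN removed = 376.2 * 24 = 9028.8 g/day
Convert to kg/day: 9028.8 / 1000 = 9.0288 kg/day

9.0288 kg/day


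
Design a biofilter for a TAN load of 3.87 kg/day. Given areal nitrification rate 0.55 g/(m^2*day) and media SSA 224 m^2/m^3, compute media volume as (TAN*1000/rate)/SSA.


A = 3.87*1000 / 0.55 = 7036.3636 m^2
V = 7036.3636 / 224 = 31.4123

31.4123 m^3


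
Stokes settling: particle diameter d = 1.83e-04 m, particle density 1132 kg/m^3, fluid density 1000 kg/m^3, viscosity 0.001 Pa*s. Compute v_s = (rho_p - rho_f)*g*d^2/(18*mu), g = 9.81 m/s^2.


Density difference: rho_p - rho_f = 1132 - 1000 = 132 kg/m^3
d^2 = (1.83e-04)^2 = 3.3489e-08 m^2
Numerator = (rho_p - rho_f) * g * d^2 = 132 * 9.81 * 3.3489e-08 = 4.3365576e-05
Denominator = 18 * mu = 18 * 0.001 = 0.018
v_s = 4.3365576e-05 / 0.018 = 0.0024092 m/s
Check: Re = rho_f * v_s * d / mu = 1000 * 0.0024092 * 1.83e-04 / 0.001 = 0.441 < 1, so Stokes' law applies.

0.0024092 m/s


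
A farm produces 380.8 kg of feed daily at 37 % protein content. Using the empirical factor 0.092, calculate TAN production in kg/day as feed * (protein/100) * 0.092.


Protein in feed = 380.8 * 37/100 = 140.896 kg/day
TAN = protein * 0.092 = 140.896 * 0.092 = 12.962432 kg/day

12.962432 kg/day


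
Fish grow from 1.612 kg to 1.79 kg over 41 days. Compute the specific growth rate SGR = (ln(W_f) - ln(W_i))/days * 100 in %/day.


ln(W_f) = ln(1.79) = 0.58221562
ln(W_i) = ln(1.612) = 0.47747564
ln(W_f) - ln(W_i) = 0.58221562 - 0.47747564 = 0.10473998
SGR = 0.10473998 / 41 * 100 = 0.255463 %/day

0.255463 %/day


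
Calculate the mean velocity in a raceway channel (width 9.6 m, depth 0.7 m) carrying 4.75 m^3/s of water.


Cross-sectional area = W * d = 9.6 * 0.7 = 6.72 m^2
Velocity = Q / A = 4.75 / 6.72 = 0.706845 m/s

0.706845 m/s


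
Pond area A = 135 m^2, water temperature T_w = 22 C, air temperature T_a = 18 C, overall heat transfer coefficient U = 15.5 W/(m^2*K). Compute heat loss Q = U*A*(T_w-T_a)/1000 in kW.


Temperature difference dT = 22 - 18 = 4 K
Heat loss (W) = U * A * dT = 15.5 * 135 * 4 = 8370 W
Convert to kW: 8370 / 1000 = 8.37 kW

8.37 kW


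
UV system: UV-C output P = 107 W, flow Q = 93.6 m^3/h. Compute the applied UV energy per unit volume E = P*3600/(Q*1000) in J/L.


Energy delivered per hour = 107 W * 3600 s = 385200 J/h
Volume treated per hour = 93.6 m^3/h * 1000 = 93600 L/h
dose = 385200 / 93600 = 4.11538 J/L

4.11538 J/L


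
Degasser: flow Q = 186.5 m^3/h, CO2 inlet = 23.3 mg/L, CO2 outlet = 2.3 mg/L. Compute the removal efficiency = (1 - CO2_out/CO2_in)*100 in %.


CO2_out / CO2_in = 2.3 / 23.3 = 0.098712446
Fraction remaining = 0.098712446
efficiency = (1 - 0.098712446) * 100 = 90.1288 %

90.1288 %


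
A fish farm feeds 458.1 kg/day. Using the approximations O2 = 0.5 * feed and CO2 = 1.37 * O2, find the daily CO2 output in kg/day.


O2 = 458.1 * 0.5 = 229.05
CO2 = 229.05 * 1.37 = 313.7985

313.7985 kg/day


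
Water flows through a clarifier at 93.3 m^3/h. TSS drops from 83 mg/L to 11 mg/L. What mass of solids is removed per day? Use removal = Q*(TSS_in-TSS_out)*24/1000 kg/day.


Concentration drop: TSS_in - TSS_out = 83 - 11 = 72 mg/L
Hourly solids removed = Q * dTSS = 93.3 m^3/h * 72 mg/L = 6717.6 g/h  (m^3/h * mg/L = g/h)
Daily solids removed = 6717.6 * 24 = 161222.4 g/day
Convert g to kg: 161222.4 / 1000 = 161.2224 kg/day

161.2224 kg/day


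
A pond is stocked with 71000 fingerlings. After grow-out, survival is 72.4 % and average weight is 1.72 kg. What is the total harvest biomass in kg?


Survivors = 71000 * 72.4/100 = 51404 fish
Harvest biomass = survivors * W_f = 51404 * 1.72 = 88414.88 kg

88414.88 kg


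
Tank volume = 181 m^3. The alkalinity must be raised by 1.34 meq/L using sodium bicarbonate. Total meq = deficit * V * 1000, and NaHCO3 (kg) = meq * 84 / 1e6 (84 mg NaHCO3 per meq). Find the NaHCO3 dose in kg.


Tank volume in L = 181 m^3 * 1000 = 181000 L
Total meq required = 1.34 meq/L * 181000 L = 242540 meq
NaHCO3 mass = 242540 meq * 84 mg/meq / 1e6 = 20.3734 kg

20.3734 kg


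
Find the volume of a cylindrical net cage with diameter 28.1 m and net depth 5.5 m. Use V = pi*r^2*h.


r = d/2 = 28.1/2 = 14.05 m
Base area = pi*r^2 = pi*14.05^2 = 620.15824 m^2
Volume = 620.15824 * 5.5 = 3410.87 m^3

3410.87 m^3


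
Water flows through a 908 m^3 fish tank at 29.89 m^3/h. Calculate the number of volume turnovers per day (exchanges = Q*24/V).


Daily flow volume = 29.89 m^3/h * 24 h = 717.36 m^3/day
Exchanges = daily flow / tank volume = 717.36 / 908 = 0.790044 exchanges/day

0.790044 exchanges/day


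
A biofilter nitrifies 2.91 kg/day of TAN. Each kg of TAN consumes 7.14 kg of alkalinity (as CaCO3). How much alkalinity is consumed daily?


Alkalinity factor: 7.14 kg CaCO3 consumed per kg TAN nitrified
alk = 2.91 kg TAN * 7.14 = 20.7774 kg CaCO3/day

20.7774 kg CaCO3/day


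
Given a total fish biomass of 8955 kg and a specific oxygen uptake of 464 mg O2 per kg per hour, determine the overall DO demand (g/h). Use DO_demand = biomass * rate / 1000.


Total O2 consumption (mg/h) = 8955 kg * 464 mg/(kg*h) = 4155120 mg/h
Convert to g/h: 4155120 / 1000 = 4155.12 g/h

4155.12 g/h


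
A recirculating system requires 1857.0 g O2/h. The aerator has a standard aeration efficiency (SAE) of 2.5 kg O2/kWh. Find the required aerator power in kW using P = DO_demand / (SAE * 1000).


SAE in g O2/kWh = 2.5 * 1000 = 2500 g/kWh
P = DO_demand / SAE_g = 1857.0 / 2500 = 0.7428 kW

0.7428 kW


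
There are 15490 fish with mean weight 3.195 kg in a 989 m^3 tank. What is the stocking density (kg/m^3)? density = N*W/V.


Total biomass = 15490 fish * 3.195 kg = 49490.55 kg
Density = total biomass / volume = 49490.55 / 989 = 50.041 kg/m^3

50.041 kg/m^3


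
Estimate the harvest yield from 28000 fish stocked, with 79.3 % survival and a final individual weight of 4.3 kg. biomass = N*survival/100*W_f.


Survivors = 28000 * 79.3/100 = 22204 fish
Harvest biomass = survivors * W_f = 22204 * 4.3 = 95477.2 kg

95477.2 kg


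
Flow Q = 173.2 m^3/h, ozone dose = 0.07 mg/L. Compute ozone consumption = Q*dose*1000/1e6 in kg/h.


O3 demand (mg/h) = Q * dose * 1000 = 173.2 * 0.07 * 1000 = 12124 mg/h
Convert mg to kg: 12124 / 1e6 = 0.012124 kg/h

0.012124 kg/h


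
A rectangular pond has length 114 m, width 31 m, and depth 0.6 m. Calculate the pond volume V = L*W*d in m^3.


Base area = L * W = 114 * 31 = 3534 m^2
Volume = area * depth = 3534 * 0.6 = 2120.4 m^3

2120.4 m^3


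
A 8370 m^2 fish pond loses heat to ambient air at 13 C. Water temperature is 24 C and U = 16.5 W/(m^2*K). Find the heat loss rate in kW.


Temperature difference dT = 24 - 13 = 11 K
Heat loss (W) = U * A * dT = 16.5 * 8370 * 11 = 1519155 W
Convert to kW: 1519155 / 1000 = 1519.155 kW

1519.155 kW


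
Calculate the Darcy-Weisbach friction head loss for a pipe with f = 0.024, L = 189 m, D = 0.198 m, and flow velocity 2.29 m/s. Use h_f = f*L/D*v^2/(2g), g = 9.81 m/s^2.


v^2 = 2.29^2 = 5.2441 m^2/s^2
L/D = 189/0.198 = 954.54545
h_f = f*(L/D)*v^2/(2g) = 0.024 * 954.54545 * 5.2441 / 19.62 = 6.12322 m

6.12322 m


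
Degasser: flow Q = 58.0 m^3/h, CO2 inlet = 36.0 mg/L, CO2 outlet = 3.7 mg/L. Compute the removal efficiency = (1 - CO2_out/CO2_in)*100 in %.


CO2_out / CO2_in = 3.7 / 36.0 = 0.10277778
Fraction remaining = 0.10277778
efficiency = (1 - 0.10277778) * 100 = 89.7222 %

89.7222 %


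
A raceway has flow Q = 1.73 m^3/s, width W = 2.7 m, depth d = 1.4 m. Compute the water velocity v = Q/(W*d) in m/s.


Cross-sectional area = W * d = 2.7 * 1.4 = 3.78 m^2
Velocity = Q / A = 1.73 / 3.78 = 0.457672 m/s

0.457672 m/s


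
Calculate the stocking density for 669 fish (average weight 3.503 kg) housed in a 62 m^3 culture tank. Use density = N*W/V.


Total biomass = 669 fish * 3.503 kg = 2343.507 kg
Density = total biomass / volume = 2343.507 / 62 = 37.7985 kg/m^3

37.7985 kg/m^3


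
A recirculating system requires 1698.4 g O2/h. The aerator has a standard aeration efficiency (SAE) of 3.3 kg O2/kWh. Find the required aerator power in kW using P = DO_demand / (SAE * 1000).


SAE in g O2/kWh = 3.3 * 1000 = 3300 g/kWh
P = DO_demand / SAE_g = 1698.4 / 3300 = 0.514667 kW

0.514667 kW


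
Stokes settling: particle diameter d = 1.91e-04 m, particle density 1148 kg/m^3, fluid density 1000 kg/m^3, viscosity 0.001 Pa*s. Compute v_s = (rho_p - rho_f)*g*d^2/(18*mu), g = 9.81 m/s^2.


Density difference: rho_p - rho_f = 1148 - 1000 = 148 kg/m^3
d^2 = (1.91e-04)^2 = 3.6481e-08 m^2
Numerator = (rho_p - rho_f) * g * d^2 = 148 * 9.81 * 3.6481e-08 = 5.2966034e-05
Denominator = 18 * mu = 18 * 0.001 = 0.018
v_s = 5.2966034e-05 / 0.018 = 0.00294256 m/s
Check: Re = rho_f * v_s * d / mu = 1000 * 0.00294256 * 1.91e-04 / 0.001 = 0.562 < 1, so Stokes' law applies.

0.00294256 m/s


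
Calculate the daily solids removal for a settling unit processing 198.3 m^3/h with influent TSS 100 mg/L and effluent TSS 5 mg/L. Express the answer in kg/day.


Concentration drop: TSS_in - TSS_out = 100 - 5 = 95 mg/L
Hourly solids removed = Q * dTSS = 198.3 m^3/h * 95 mg/L = 18838.5 g/h  (m^3/h * mg/L = g/h)
Daily solids removed = 18838.5 * 24 = 452124 g/day
Convert g to kg: 452124 / 1000 = 452.124 kg/day

452.124 kg/day


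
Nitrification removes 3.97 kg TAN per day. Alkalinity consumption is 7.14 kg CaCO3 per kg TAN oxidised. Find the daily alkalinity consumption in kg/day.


Alkalinity factor: 7.14 kg CaCO3 consumed per kg TAN nitrified
alk = 3.97 kg TAN * 7.14 = 28.3458 kg CaCO3/day

28.3458 kg CaCO3/day


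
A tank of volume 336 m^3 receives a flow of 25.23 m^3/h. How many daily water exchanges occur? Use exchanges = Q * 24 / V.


Daily flow volume = 25.23 m^3/h * 24 h = 605.52 m^3/day
Exchanges = daily flow / tank volume = 605.52 / 336 = 1.80214 exchanges/day

1.80214 exchanges/day


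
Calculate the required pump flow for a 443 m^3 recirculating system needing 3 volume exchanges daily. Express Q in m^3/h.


Daily recirculation volume = 443 m^3 * 3 = 1329 m^3/day
Flow rate Q = daily volume / 24 h = 1329 / 24 = 55.375 m^3/h

55.375 m^3/h


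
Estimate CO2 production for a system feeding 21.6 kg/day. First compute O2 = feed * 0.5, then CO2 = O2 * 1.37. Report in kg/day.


O2 = 21.6 * 0.5 = 10.8
CO2 = 10.8 * 1.37 = 14.796

14.796 kg/day


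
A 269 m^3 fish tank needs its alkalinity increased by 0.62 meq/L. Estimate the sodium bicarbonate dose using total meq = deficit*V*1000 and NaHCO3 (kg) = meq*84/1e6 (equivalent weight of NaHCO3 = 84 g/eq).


Tank volume in L = 269 m^3 * 1000 = 269000 L
Total meq required = 0.62 meq/L * 269000 L = 166780 meq
NaHCO3 mass = 166780 meq * 84 mg/meq / 1e6 = 14.0095 kg

14.0095 kg


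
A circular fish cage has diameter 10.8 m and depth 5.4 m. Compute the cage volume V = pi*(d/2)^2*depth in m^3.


r = d/2 = 10.8/2 = 5.4 m
Base area = pi*r^2 = pi*5.4^2 = 91.608842 m^2
Volume = 91.608842 * 5.4 = 494.688 m^3

494.688 m^3


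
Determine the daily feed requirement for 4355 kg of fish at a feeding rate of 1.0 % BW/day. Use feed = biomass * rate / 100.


Feeding rate fraction = 1.0% / 100 = 0.01
Daily feed = 4355 kg * 0.01 = 43.55 kg/day

43.55 kg/day


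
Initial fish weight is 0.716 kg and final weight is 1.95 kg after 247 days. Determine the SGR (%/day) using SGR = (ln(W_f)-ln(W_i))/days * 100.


ln(W_f) = ln(1.95) = 0.66782937
ln(W_i) = ln(0.716) = -0.33407511
ln(W_f) - ln(W_i) = 0.66782937 - -0.33407511 = 1.0019045
SGR = 1.0019045 / 247 * 100 = 0.405629 %/day

0.405629 %/day


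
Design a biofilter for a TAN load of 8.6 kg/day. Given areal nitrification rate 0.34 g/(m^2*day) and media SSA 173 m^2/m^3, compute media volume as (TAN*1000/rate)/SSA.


A = 8.6*1000 / 0.34 = 25294.118 m^2
V = 25294.118 / 173 = 146.209

146.209 m^3


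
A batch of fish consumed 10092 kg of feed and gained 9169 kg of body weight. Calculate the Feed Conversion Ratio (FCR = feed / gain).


FCR = feed consumed / weight gained
FCR = 10092 kg / 9169 kg = 1.10067

1.10067


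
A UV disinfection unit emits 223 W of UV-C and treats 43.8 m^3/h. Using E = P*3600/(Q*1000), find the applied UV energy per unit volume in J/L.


Energy delivered per hour = 223 W * 3600 s = 802800 J/h
Volume treated per hour = 43.8 m^3/h * 1000 = 43800 L/h
dose = 802800 / 43800 = 18.3288 J/L

18.3288 J/L


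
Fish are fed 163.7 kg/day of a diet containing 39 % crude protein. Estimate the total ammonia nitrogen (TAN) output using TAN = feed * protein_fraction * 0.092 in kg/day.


Protein in feed = 163.7 * 39/100 = 63.843 kg/day
TAN = protein * 0.092 = 63.843 * 0.092 = 5.873556 kg/day

5.873556 kg/day


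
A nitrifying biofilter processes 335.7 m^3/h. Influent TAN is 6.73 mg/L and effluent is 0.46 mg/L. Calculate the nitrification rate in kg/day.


Concentration drop: TAN_in - TAN_out = 6.73 - 0.46 = 6.27 mg/L
Hourly TAN removed = Q * dTAN = 335.7 m^3/h * 6.27 mg/L = 2104.839 g/h  (m^3/h * mg/L = g/h)
Daily TAN removed = 2104.839 * 24 = 50516.136 g/day
Convert to kg/day: 50516.136 / 1000 = 50.516136 kg/day

50.516136 kg/day


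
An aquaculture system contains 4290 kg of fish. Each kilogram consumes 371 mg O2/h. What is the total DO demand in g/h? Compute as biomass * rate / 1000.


Total O2 consumption (mg/h) = 4290 kg * 371 mg/(kg*h) = 1591590 mg/h
Convert to g/h: 1591590 / 1000 = 1591.59 g/h

1591.59 g/h


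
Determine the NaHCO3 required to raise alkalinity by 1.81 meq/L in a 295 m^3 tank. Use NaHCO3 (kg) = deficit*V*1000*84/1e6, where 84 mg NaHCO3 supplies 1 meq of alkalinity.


Tank volume in L = 295 m^3 * 1000 = 295000 L
Total meq required = 1.81 meq/L * 295000 L = 533950 meq
NaHCO3 mass = 533950 meq * 84 mg/meq / 1e6 = 44.8518 kg

44.8518 kg


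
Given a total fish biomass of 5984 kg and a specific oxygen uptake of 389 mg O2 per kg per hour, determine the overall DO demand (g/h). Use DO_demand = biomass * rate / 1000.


Total O2 consumption (mg/h) = 5984 kg * 389 mg/(kg*h) = 2327776 mg/h
Convert to g/h: 2327776 / 1000 = 2327.776 g/h

2327.776 g/h


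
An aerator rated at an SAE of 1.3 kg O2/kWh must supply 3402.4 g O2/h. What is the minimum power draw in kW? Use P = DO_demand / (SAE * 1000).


SAE in g O2/kWh = 1.3 * 1000 = 1300 g/kWh
P = DO_demand / SAE_g = 3402.4 / 1300 = 2.61723 kW

2.61723 kW


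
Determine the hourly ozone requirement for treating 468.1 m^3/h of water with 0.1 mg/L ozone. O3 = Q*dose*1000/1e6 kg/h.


O3 demand (mg/h) = Q * dose * 1000 = 468.1 * 0.1 * 1000 = 46810 mg/h
Convert mg to kg: 46810 / 1e6 = 0.04681 kg/h

0.04681 kg/h


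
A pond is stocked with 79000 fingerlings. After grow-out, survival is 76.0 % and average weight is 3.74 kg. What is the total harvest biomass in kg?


Survivors = 79000 * 76.0/100 = 60040 fish
Harvest biomass = survivors * W_f = 60040 * 3.74 = 224549.6 kg

224549.6 kg


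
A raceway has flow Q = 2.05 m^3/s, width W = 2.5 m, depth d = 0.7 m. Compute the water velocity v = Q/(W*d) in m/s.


Cross-sectional area = W * d = 2.5 * 0.7 = 1.75 m^2
Velocity = Q / A = 2.05 / 1.75 = 1.17143 m/s

1.17143 m/s


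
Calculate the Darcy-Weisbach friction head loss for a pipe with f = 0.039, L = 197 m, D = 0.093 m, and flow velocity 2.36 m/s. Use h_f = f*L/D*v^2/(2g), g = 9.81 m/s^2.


v^2 = 2.36^2 = 5.5696 m^2/s^2
L/D = 197/0.093 = 2118.2796
h_f = f*(L/D)*v^2/(2g) = 0.039 * 2118.2796 * 5.5696 / 19.62 = 23.4516 m

23.4516 m


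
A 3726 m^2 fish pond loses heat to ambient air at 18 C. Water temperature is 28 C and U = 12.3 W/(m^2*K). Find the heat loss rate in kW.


Temperature difference dT = 28 - 18 = 10 K
Heat loss (W) = U * A * dT = 12.3 * 3726 * 10 = 458298 W
Convert to kW: 458298 / 1000 = 458.298 kW

458.298 kW


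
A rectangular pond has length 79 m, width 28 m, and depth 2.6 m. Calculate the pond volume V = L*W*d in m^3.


Base area = L * W = 79 * 28 = 2212 m^2
Volume = area * depth = 2212 * 2.6 = 5751.2 m^3

5751.2 m^3


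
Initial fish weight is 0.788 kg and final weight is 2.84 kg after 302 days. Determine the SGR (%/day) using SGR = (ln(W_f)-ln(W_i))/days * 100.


ln(W_f) = ln(2.84) = 1.0438041
ln(W_i) = ln(0.788) = -0.23825719
ln(W_f) - ln(W_i) = 1.0438041 - -0.23825719 = 1.2820613
SGR = 1.2820613 / 302 * 100 = 0.424524 %/day

0.424524 %/day


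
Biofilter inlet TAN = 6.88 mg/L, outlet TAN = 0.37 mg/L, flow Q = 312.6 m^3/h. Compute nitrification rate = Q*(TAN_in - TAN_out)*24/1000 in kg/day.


Concentration drop: TAN_in - TAN_out = 6.88 - 0.37 = 6.51 mg/L
Hourly TAN removed = Q * dTAN = 312.6 m^3/h * 6.51 mg/L = 2035.026 g/h  (m^3/h * mg/L = g/h)
Daily TAN removed = 2035.026 * 24 = 48840.624 g/day
Convert to kg/day: 48840.624 / 1000 = 48.840624 kg/day

48.840624 kg/day


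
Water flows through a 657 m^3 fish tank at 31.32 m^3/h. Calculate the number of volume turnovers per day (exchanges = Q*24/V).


Daily flow volume = 31.32 m^3/h * 24 h = 751.68 m^3/day
Exchanges = daily flow / tank volume = 751.68 / 657 = 1.14411 exchanges/day

1.14411 exchanges/day


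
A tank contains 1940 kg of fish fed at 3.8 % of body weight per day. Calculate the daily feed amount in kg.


Feeding rate fraction = 3.8% / 100 = 0.038
Daily feed = 1940 kg * 0.038 = 73.72 kg/day

73.72 kg/day


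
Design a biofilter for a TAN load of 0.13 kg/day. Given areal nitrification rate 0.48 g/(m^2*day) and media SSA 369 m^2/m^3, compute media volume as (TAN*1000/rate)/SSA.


A = 0.13*1000 / 0.48 = 270.83333 m^2
V = 270.83333 / 369 = 0.733966

0.733966 m^3


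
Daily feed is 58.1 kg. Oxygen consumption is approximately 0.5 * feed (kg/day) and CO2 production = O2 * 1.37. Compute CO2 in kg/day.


O2 = 58.1 * 0.5 = 29.05
CO2 = 29.05 * 1.37 = 39.7985

39.7985 kg/day


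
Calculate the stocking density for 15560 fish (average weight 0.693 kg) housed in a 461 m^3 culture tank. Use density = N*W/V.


Total biomass = 15560 fish * 0.693 kg = 10783.08 kg
Density = total biomass / volume = 10783.08 / 461 = 23.3906 kg/m^3

23.3906 kg/m^3


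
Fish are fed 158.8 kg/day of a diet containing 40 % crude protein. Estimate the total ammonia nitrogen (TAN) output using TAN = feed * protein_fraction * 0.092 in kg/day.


Protein in feed = 158.8 * 40/100 = 63.52 kg/day
TAN = protein * 0.092 = 63.52 * 0.092 = 5.84384 kg/day

5.84384 kg/day


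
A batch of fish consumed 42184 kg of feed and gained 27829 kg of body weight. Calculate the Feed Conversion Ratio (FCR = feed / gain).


FCR = feed consumed / weight gained
FCR = 42184 kg / 27829 kg = 1.51583

1.51583


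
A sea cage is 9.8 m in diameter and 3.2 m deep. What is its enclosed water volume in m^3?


r = d/2 = 9.8/2 = 4.9 m
Base area = pi*r^2 = pi*4.9^2 = 75.42964 m^2
Volume = 75.42964 * 3.2 = 241.375 m^3

241.375 m^3


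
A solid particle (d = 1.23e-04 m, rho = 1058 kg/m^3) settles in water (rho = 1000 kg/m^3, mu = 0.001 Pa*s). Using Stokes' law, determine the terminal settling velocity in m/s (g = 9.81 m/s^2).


Density difference: rho_p - rho_f = 1058 - 1000 = 58 kg/m^3
d^2 = (1.23e-04)^2 = 1.5129e-08 m^2
Numerator = (rho_p - rho_f) * g * d^2 = 58 * 9.81 * 1.5129e-08 = 8.6080984e-06
Denominator = 18 * mu = 18 * 0.001 = 0.018
v_s = 8.6080984e-06 / 0.018 = 4.78228e-04 m/s
Check: Re = rho_f * v_s * d / mu = 1000 * 4.78228e-04 * 1.23e-04 / 0.001 = 0.0588 < 1, so Stokes' law applies.

4.78228e-04 m/s


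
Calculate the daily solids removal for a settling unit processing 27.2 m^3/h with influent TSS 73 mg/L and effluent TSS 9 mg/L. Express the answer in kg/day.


Concentration drop: TSS_in - TSS_out = 73 - 9 = 64 mg/L
Hourly solids removed = Q * dTSS = 27.2 m^3/h * 64 mg/L = 1740.8 g/h  (m^3/h * mg/L = g/h)
Daily solids removed = 1740.8 * 24 = 41779.2 g/day
Convert g to kg: 41779.2 / 1000 = 41.7792 kg/day

41.7792 kg/day


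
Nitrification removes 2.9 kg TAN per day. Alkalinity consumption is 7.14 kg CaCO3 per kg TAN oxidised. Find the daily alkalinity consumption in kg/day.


Alkalinity factor: 7.14 kg CaCO3 consumed per kg TAN nitrified
alk = 2.9 kg TAN * 7.14 = 20.706 kg CaCO3/day

20.706 kg CaCO3/day


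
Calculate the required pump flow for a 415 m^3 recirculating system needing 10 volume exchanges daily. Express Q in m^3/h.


Daily recirculation volume = 415 m^3 * 10 = 4150 m^3/day
Flow rate Q = daily volume / 24 h = 4150 / 24 = 172.917 m^3/h

172.917 m^3/h


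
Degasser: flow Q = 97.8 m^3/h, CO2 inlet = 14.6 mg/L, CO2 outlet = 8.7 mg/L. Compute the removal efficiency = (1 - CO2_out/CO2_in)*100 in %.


CO2_out / CO2_in = 8.7 / 14.6 = 0.59589041
Fraction remaining = 0.59589041
efficiency = (1 - 0.59589041) * 100 = 40.411 %

40.411 %


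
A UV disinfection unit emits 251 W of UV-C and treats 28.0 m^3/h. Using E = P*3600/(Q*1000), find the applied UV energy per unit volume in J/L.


Energy delivered per hour = 251 W * 3600 s = 903600 J/h
Volume treated per hour = 28.0 m^3/h * 1000 = 28000 L/h
dose = 903600 / 28000 = 32.2714 J/L

32.2714 J/L


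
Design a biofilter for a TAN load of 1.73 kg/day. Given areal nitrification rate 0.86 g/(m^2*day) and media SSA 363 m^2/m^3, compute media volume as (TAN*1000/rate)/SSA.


A = 1.73*1000 / 0.86 = 2011.6279 m^2
V = 2011.6279 / 363 = 5.54167

5.54167 m^3


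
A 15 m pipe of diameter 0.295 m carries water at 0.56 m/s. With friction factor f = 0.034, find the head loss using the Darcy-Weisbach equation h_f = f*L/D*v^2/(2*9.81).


v^2 = 0.56^2 = 0.3136 m^2/s^2
L/D = 15/0.295 = 50.847458
h_f = f*(L/D)*v^2/(2g) = 0.034 * 50.847458 * 0.3136 / 19.62 = 0.0276328 m

0.0276328 m


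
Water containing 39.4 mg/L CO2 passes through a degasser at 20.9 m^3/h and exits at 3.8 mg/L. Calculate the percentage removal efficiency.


CO2_out / CO2_in = 3.8 / 39.4 = 0.096446701
Fraction remaining = 0.096446701
efficiency = (1 - 0.096446701) * 100 = 90.3553 %

90.3553 %


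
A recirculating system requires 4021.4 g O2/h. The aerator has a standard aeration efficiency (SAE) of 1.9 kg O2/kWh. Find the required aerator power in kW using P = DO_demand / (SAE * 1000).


SAE in g O2/kWh = 1.9 * 1000 = 1900 g/kWh
P = DO_demand / SAE_g = 4021.4 / 1900 = 2.11653 kW

2.11653 kW


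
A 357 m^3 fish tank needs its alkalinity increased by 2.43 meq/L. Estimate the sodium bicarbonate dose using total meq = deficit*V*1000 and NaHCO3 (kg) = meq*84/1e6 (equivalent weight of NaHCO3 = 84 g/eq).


Tank volume in L = 357 m^3 * 1000 = 357000 L
Total meq required = 2.43 meq/L * 357000 L = 867510 meq
NaHCO3 mass = 867510 meq * 84 mg/meq / 1e6 = 72.8708 kg

72.8708 kg


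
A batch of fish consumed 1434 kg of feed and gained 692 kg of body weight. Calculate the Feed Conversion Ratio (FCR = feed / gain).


FCR = feed consumed / weight gained
FCR = 1434 kg / 692 kg = 2.07225

2.07225


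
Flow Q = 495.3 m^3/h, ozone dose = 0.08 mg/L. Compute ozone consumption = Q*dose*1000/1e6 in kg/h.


O3 demand (mg/h) = Q * dose * 1000 = 495.3 * 0.08 * 1000 = 39624 mg/h
Convert mg to kg: 39624 / 1e6 = 0.039624 kg/h

0.039624 kg/h


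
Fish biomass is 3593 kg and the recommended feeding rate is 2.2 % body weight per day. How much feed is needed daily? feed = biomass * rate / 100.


Feeding rate fraction = 2.2% / 100 = 0.022
Daily feed = 3593 kg * 0.022 = 79.046 kg/day

79.046 kg/day


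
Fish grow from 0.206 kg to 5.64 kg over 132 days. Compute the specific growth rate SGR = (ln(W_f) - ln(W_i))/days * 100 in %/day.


ln(W_f) = ln(5.64) = 1.7298841
ln(W_i) = ln(0.206) = -1.5798791
ln(W_f) - ln(W_i) = 1.7298841 - -1.5798791 = 3.3097632
SGR = 3.3097632 / 132 * 100 = 2.5074 %/day

2.5074 %/day


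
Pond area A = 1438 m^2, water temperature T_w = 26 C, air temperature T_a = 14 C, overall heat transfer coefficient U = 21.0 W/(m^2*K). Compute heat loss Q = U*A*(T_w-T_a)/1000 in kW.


Temperature difference dT = 26 - 14 = 12 K
Heat loss (W) = U * A * dT = 21.0 * 1438 * 12 = 362376 W
Convert to kW: 362376 / 1000 = 362.376 kW

362.376 kW


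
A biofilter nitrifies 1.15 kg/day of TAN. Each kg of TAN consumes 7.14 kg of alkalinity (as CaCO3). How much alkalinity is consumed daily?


Alkalinity factor: 7.14 kg CaCO3 consumed per kg TAN nitrified
alk = 1.15 kg TAN * 7.14 = 8.211 kg CaCO3/day

8.211 kg CaCO3/day


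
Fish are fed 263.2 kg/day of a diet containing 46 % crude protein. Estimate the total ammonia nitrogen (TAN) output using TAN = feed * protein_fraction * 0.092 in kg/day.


Protein in feed = 263.2 * 46/100 = 121.072 kg/day
TAN = protein * 0.092 = 121.072 * 0.092 = 11.138624 kg/day

11.138624 kg/day


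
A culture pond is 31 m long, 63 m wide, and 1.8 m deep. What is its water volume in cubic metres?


Base area = L * W = 31 * 63 = 1953 m^2
Volume = area * depth = 1953 * 1.8 = 3515.4 m^3

3515.4 m^3


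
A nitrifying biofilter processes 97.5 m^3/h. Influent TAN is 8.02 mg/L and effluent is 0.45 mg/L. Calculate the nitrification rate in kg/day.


Concentration drop: TAN_in - TAN_out = 8.02 - 0.45 = 7.57 mg/L
Hourly TAN removed = Q * dTAN = 97.5 m^3/h * 7.57 mg/L = 738.075 g/h  (m^3/h * mg/L = g/h)
Daily TAN removed = 738.075 * 24 = 17713.8 g/day
Convert to kg/day: 17713.8 / 1000 = 17.7138 kg/day

17.7138 kg/day


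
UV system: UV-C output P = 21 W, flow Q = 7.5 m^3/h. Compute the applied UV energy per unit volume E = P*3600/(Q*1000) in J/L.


Energy delivered per hour = 21 W * 3600 s = 75600 J/h
Volume treated per hour = 7.5 m^3/h * 1000 = 7500 L/h
dose = 75600 / 7500 = 10.08 J/L

10.08 J/L


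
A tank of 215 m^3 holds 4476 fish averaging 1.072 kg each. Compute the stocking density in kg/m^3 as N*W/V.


Total biomass = 4476 fish * 1.072 kg = 4798.272 kg
Density = total biomass / volume = 4798.272 / 215 = 22.3175 kg/m^3

22.3175 kg/m^3


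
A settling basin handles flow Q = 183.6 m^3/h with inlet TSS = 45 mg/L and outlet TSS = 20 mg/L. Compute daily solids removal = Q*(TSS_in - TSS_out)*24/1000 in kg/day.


Concentration drop: TSS_in - TSS_out = 45 - 20 = 25 mg/L
Hourly solids removed = Q * dTSS = 183.6 m^3/h * 25 mg/L = 4590 g/h  (m^3/h * mg/L = g/h)
Daily solids removed = 4590 * 24 = 110160 g/day
Convert g to kg: 110160 / 1000 = 110.16 kg/day

110.16 kg/day


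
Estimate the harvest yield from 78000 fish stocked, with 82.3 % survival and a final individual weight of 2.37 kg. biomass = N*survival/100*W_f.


Survivors = 78000 * 82.3/100 = 64194 fish
Harvest biomass = survivors * W_f = 64194 * 2.37 = 152139.78 kg

152139.78 kg


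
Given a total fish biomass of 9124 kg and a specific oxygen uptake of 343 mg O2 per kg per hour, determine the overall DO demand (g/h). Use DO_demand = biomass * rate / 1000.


Total O2 consumption (mg/h) = 9124 kg * 343 mg/(kg*h) = 3129532 mg/h
Convert to g/h: 3129532 / 1000 = 3129.532 g/h

3129.532 g/h


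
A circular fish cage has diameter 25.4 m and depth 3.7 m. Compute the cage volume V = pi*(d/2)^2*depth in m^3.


r = d/2 = 25.4/2 = 12.7 m
Base area = pi*r^2 = pi*12.7^2 = 506.70748 m^2
Volume = 506.70748 * 3.7 = 1874.82 m^3

1874.82 m^3


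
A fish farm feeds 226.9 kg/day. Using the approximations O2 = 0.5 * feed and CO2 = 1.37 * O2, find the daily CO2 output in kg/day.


O2 = 226.9 * 0.5 = 113.45
CO2 = 113.45 * 1.37 = 155.4265

155.4265 kg/day


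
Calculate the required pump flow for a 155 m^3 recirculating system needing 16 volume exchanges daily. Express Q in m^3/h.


Daily recirculation volume = 155 m^3 * 16 = 2480 m^3/day
Flow rate Q = daily volume / 24 h = 2480 / 24 = 103.333 m^3/h

103.333 m^3/h


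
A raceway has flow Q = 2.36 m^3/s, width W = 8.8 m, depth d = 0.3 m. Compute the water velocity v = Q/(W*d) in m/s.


Cross-sectional area = W * d = 8.8 * 0.3 = 2.64 m^2
Velocity = Q / A = 2.36 / 2.64 = 0.893939 m/s

0.893939 m/s


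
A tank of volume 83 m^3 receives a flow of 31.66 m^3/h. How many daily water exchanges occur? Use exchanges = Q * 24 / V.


Daily flow volume = 31.66 m^3/h * 24 h = 759.84 m^3/day
Exchanges = daily flow / tank volume = 759.84 / 83 = 9.1547 exchanges/day

9.1547 exchanges/day


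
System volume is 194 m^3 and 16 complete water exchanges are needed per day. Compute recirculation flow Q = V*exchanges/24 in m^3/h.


Daily recirculation volume = 194 m^3 * 16 = 3104 m^3/day
Flow rate Q = daily volume / 24 h = 3104 / 24 = 129.333 m^3/h

129.333 m^3/h


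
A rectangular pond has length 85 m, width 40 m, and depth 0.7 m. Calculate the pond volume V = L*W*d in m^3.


Base area = L * W = 85 * 40 = 3400 m^2
Volume = area * depth = 3400 * 0.7 = 2380 m^3

2380 m^3


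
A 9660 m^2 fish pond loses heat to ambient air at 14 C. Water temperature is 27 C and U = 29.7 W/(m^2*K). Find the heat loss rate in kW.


Temperature difference dT = 27 - 14 = 13 K
Heat loss (W) = U * A * dT = 29.7 * 9660 * 13 = 3729726 W
Convert to kW: 3729726 / 1000 = 3729.726 kW

3729.726 kW


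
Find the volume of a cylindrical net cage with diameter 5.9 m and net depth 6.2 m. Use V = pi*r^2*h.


r = d/2 = 5.9/2 = 2.95 m
Base area = pi*r^2 = pi*2.95^2 = 27.33971 m^2
Volume = 27.33971 * 6.2 = 169.506 m^3

169.506 m^3


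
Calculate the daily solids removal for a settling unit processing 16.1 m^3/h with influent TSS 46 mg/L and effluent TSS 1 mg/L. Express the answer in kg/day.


Concentration drop: TSS_in - TSS_out = 46 - 1 = 45 mg/L
Hourly solids removed = Q * dTSS = 16.1 m^3/h * 45 mg/L = 724.5 g/h  (m^3/h * mg/L = g/h)
Daily solids removed = 724.5 * 24 = 17388 g/day
Convert g to kg: 17388 / 1000 = 17.388 kg/day

17.388 kg/day


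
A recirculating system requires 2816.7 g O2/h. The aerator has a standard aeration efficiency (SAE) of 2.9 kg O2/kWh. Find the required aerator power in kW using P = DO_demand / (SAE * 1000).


SAE in g O2/kWh = 2.9 * 1000 = 2900 g/kWh
P = DO_demand / SAE_g = 2816.7 / 2900 = 0.971276 kW

0.971276 kW


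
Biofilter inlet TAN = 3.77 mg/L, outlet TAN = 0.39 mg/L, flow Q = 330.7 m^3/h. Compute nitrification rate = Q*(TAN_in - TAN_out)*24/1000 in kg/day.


Concentration drop: TAN_in - TAN_out = 3.77 - 0.39 = 3.38 mg/L
Hourly TAN removed = Q * dTAN = 330.7 m^3/h * 3.38 mg/L = 1117.766 g/h  (m^3/h * mg/L = g/h)
Daily TAN removed = 1117.766 * 24 = 26826.384 g/day
Convert to kg/day: 26826.384 / 1000 = 26.826384 kg/day

26.826384 kg/day


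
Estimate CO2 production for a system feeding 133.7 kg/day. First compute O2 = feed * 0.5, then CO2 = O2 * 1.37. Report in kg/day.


O2 = 133.7 * 0.5 = 66.85
CO2 = 66.85 * 1.37 = 91.5845

91.5845 kg/day


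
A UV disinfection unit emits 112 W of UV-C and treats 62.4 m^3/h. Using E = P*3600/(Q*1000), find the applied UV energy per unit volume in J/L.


Energy delivered per hour = 112 W * 3600 s = 403200 J/h
Volume treated per hour = 62.4 m^3/h * 1000 = 62400 L/h
dose = 403200 / 62400 = 6.46154 J/L

6.46154 J/L


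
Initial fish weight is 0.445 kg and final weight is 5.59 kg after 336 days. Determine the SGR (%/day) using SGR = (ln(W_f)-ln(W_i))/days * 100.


ln(W_f) = ln(5.59) = 1.7209793
ln(W_i) = ln(0.445) = -0.809681
ln(W_f) - ln(W_i) = 1.7209793 - -0.809681 = 2.5306603
SGR = 2.5306603 / 336 * 100 = 0.753173 %/day

0.753173 %/day


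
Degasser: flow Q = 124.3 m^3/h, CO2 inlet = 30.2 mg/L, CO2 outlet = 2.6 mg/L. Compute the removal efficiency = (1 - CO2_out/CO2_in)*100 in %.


CO2_out / CO2_in = 2.6 / 30.2 = 0.086092715
Fraction remaining = 0.086092715
efficiency = (1 - 0.086092715) * 100 = 91.3907 %

91.3907 %


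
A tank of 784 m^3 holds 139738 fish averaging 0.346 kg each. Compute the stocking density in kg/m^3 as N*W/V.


Total biomass = 139738 fish * 0.346 kg = 48349.348 kg
Density = total biomass / volume = 48349.348 / 784 = 61.6701 kg/m^3

61.6701 kg/m^3


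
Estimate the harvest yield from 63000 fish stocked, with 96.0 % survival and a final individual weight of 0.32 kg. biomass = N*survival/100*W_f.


Survivors = 63000 * 96.0/100 = 60480 fish
Harvest biomass = survivors * W_f = 60480 * 0.32 = 19353.6 kg

19353.6 kg


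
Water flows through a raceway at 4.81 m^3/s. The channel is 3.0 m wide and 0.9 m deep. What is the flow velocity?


Cross-sectional area = W * d = 3.0 * 0.9 = 2.7 m^2
Velocity = Q / A = 4.81 / 2.7 = 1.78148 m/s

1.78148 m/s


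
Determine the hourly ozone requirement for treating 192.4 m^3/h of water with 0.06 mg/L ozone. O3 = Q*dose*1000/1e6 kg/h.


O3 demand (mg/h) = Q * dose * 1000 = 192.4 * 0.06 * 1000 = 11544 mg/h
Convert mg to kg: 11544 / 1e6 = 0.011544 kg/h

0.011544 kg/h


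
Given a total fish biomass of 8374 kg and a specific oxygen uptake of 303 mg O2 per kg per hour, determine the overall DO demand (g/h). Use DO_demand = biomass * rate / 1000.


Total O2 consumption (mg/h) = 8374 kg * 303 mg/(kg*h) = 2537322 mg/h
Convert to g/h: 2537322 / 1000 = 2537.322 g/h

2537.322 g/h


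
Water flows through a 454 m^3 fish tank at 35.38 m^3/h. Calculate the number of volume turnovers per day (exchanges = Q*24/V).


Daily flow volume = 35.38 m^3/h * 24 h = 849.12 m^3/day
Exchanges = daily flow / tank volume = 849.12 / 454 = 1.87031 exchanges/day

1.87031 exchanges/day


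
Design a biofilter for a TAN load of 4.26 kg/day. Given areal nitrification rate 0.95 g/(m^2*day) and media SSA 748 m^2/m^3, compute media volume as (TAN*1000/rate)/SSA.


A = 4.26*1000 / 0.95 = 4484.2105 m^2
V = 4484.2105 / 748 = 5.99493

5.99493 m^3


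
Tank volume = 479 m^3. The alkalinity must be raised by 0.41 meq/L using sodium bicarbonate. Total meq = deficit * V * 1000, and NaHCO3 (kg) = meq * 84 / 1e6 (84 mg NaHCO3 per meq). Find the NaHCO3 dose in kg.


Tank volume in L = 479 m^3 * 1000 = 479000 L
Total meq required = 0.41 meq/L * 479000 L = 196390 meq
NaHCO3 mass = 196390 meq * 84 mg/meq / 1e6 = 16.4968 kg

16.4968 kg


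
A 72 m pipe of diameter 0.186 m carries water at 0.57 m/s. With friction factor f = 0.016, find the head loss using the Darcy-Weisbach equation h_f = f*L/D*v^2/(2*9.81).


v^2 = 0.57^2 = 0.3249 m^2/s^2
L/D = 72/0.186 = 387.09677
h_f = f*(L/D)*v^2/(2g) = 0.016 * 387.09677 * 0.3249 / 19.62 = 0.102563 m

0.102563 m


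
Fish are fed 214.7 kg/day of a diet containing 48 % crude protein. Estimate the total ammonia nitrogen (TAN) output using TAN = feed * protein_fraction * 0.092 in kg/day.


Protein in feed = 214.7 * 48/100 = 103.056 kg/day
TAN = protein * 0.092 = 103.056 * 0.092 = 9.481152 kg/day

9.481152 kg/day


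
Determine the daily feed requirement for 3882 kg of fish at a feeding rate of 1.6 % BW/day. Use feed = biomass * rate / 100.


Feeding rate fraction = 1.6% / 100 = 0.016
Daily feed = 3882 kg * 0.016 = 62.112 kg/day

62.112 kg/day


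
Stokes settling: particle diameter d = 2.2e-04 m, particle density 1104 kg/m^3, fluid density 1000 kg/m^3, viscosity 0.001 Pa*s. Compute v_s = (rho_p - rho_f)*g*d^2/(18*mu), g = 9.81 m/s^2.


Density difference: rho_p - rho_f = 1104 - 1000 = 104 kg/m^3
d^2 = (2.2e-04)^2 = 4.84e-08 m^2
Numerator = (rho_p - rho_f) * g * d^2 = 104 * 9.81 * 4.84e-08 = 4.9379616e-05
Denominator = 18 * mu = 18 * 0.001 = 0.018
v_s = 4.9379616e-05 / 0.018 = 0.00274331 m/s
Check: Re = rho_f * v_s * d / mu = 1000 * 0.00274331 * 2.2e-04 / 0.001 = 0.604 < 1, so Stokes' law applies.

0.00274331 m/s


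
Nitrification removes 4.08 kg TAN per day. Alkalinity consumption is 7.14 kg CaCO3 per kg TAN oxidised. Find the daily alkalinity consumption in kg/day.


Alkalinity factor: 7.14 kg CaCO3 consumed per kg TAN nitrified
alk = 4.08 kg TAN * 7.14 = 29.1312 kg CaCO3/day

29.1312 kg CaCO3/day


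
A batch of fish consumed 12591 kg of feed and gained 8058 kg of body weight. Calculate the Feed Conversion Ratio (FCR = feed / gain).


FCR = feed consumed / weight gained
FCR = 12591 kg / 8058 kg = 1.56255

1.56255


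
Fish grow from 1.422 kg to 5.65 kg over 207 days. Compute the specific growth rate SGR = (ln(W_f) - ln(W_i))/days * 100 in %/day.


ln(W_f) = ln(5.65) = 1.7316555
ln(W_i) = ln(1.422) = 0.35206433
ln(W_f) - ln(W_i) = 1.7316555 - 0.35206433 = 1.3795912
SGR = 1.3795912 / 207 * 100 = 0.666469 %/day

0.666469 %/day


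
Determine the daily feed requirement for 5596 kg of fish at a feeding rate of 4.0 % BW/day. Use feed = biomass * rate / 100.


Feeding rate fraction = 4.0% / 100 = 0.04
Daily feed = 5596 kg * 0.04 = 223.84 kg/day

223.84 kg/day


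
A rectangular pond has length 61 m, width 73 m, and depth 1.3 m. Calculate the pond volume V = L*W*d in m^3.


Base area = L * W = 61 * 73 = 4453 m^2
Volume = area * depth = 4453 * 1.3 = 5788.9 m^3

5788.9 m^3


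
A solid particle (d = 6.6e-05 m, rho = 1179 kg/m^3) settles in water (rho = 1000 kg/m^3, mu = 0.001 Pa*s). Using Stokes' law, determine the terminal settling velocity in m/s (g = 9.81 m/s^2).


Density difference: rho_p - rho_f = 1179 - 1000 = 179 kg/m^3
d^2 = (6.6e-05)^2 = 4.356e-09 m^2
Numerator = (rho_p - rho_f) * g * d^2 = 179 * 9.81 * 4.356e-09 = 7.6490924e-06
Denominator = 18 * mu = 18 * 0.001 = 0.018
v_s = 7.6490924e-06 / 0.018 = 4.2495e-04 m/s
Check: Re = rho_f * v_s * d / mu = 1000 * 4.2495e-04 * 6.6e-05 / 0.001 = 0.028 < 1, so Stokes' law applies.

4.2495e-04 m/s


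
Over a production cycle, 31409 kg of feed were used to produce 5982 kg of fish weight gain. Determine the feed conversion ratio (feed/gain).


FCR = feed consumed / weight gained
FCR = 31409 kg / 5982 kg = 5.25059

5.25059


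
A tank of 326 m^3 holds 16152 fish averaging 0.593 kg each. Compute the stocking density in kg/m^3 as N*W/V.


Total biomass = 16152 fish * 0.593 kg = 9578.136 kg
Density = total biomass / volume = 9578.136 / 326 = 29.3808 kg/m^3

29.3808 kg/m^3


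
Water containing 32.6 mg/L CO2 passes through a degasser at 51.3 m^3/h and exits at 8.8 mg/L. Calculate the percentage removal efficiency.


CO2_out / CO2_in = 8.8 / 32.6 = 0.26993865
Fraction remaining = 0.26993865
efficiency = (1 - 0.26993865) * 100 = 73.0061 %

73.0061 %


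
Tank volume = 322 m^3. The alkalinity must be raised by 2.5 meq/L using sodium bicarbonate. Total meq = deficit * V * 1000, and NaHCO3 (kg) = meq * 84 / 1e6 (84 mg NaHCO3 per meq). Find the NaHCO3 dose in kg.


Tank volume in L = 322 m^3 * 1000 = 322000 L
Total meq required = 2.5 meq/L * 322000 L = 805000 meq
NaHCO3 mass = 805000 meq * 84 mg/meq / 1e6 = 67.62 kg

67.62 kg
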